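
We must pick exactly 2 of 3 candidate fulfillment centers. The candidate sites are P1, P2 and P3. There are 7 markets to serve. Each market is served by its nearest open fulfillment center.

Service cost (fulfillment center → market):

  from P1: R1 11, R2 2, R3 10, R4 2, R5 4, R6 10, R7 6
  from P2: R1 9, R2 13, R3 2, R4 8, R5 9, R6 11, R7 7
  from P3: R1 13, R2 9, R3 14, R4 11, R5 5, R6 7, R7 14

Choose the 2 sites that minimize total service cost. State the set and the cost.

Choose P1 and P2; total service cost 35.

With exactly 2 open, each market uses its cheapest among the chosen.
{P1, P2}: R1→P2 9, R2→P1 2, R3→P2 2, R4→P1 2, R5→P1 4, R6→P1 10, R7→P1 6. Service cost 35.
{P1, P3}: service cost 42
{P2, P3}: service cost 47
Among all 3 size-2 choices, {P1, P2} is lowest.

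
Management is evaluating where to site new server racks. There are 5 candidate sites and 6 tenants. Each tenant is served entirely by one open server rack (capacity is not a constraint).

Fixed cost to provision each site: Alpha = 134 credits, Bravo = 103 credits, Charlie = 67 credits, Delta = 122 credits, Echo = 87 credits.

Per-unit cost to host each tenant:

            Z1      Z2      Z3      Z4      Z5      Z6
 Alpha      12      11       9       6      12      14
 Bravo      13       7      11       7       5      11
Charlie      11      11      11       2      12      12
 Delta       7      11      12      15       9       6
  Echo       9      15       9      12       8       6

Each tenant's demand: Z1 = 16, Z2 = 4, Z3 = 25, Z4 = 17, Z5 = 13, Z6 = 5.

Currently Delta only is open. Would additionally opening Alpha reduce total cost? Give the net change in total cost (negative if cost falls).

Yes — net change −94 (cost falls by 94).

Current service cost with {Delta}: 858.
Adding Alpha: each tenant re-picks its cheapest; new service cost 630, saving 228.
Extra fixed cost: 134. Net change = 134 − 228 = -94.
(Totals: 980 → 886.)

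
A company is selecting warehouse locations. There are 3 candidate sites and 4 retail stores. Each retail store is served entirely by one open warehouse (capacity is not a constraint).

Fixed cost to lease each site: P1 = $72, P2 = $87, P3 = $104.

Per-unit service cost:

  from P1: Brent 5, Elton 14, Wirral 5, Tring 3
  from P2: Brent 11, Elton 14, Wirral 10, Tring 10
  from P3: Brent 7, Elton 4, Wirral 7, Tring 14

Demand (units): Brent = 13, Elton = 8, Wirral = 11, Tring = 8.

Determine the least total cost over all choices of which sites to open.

For any fixed open set, each retail store goes to its cheapest open site; total = fixed + service.
{P1}: Brent→P1 5·13=65, Elton→P1 14·8=112, Wirral→P1 5·11=55, Tring→P1 3·8=24. Service 256; fixed 72; total 328.
{P1, P3}: service 176 + fixed 176 = 352
{P1, P2}: Brent→P1 5·13=65, Elton→P1 14·8=112, Wirral→P1 5·11=55, Tring→P1 3·8=24. Service 256; fixed 159; total 415.
{P1, P2, P3}: Brent→P1 5·13=65, Elton→P3 4·8=32, Wirral→P1 5·11=55, Tring→P1 3·8=24. Service 176; fixed 263; total 439.
No other subset beats 328.

Minimum total cost: 328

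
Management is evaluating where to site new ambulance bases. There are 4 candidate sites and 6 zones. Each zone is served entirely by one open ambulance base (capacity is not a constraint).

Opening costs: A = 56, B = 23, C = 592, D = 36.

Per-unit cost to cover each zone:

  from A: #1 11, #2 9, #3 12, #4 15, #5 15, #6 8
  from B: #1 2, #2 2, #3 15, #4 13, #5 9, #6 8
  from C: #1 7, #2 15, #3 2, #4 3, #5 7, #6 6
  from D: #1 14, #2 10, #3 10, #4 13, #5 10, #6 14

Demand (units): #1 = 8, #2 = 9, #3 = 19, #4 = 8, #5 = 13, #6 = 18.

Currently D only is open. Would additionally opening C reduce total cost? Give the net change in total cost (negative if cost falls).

Current service cost with {D}: 878.
Adding C: each zone re-picks its cheapest; new service cost 407, saving 471.
Extra fixed cost: 592. Net change = 592 − 471 = 121.
(Totals: 914 → 1035.)

No — net change +121 (cost rises by 121).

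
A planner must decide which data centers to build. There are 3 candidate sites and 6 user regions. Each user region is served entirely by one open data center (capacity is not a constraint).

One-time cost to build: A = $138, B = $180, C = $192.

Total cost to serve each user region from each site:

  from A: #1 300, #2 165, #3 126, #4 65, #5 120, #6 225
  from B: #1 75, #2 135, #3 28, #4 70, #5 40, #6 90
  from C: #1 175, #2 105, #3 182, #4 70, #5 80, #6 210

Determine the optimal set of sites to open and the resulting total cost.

Open B only; minimum total cost 618.

For any fixed open set, each user region goes to its cheapest open site; total = fixed + service.
{B}: #1→B 75, #2→B 135, #3→B 28, #4→B 70, #5→B 40, #6→B 90. Service 438; fixed 180; total 618.
{A, B}: service 433 + fixed 318 = 751
{B, C}: service 408 + fixed 372 = 780
{A, B, C}: #1→B 75, #2→C 105, #3→B 28, #4→A 65, #5→B 40, #6→B 90. Service 403; fixed 510; total 913.
(All 7 nonempty subsets were checked; B only is lowest.)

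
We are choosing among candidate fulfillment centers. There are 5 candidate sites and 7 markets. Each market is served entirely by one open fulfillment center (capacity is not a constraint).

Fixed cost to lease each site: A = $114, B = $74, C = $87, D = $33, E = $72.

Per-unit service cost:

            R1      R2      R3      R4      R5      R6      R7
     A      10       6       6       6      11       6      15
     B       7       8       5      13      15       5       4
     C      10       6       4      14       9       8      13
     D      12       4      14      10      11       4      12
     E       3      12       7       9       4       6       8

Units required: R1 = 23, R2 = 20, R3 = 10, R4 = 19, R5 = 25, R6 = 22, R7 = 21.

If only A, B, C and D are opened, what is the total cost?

Total cost: 1100

Each market is assigned to its cheapest site among the open ones.
{A, B, C, D}: R1→B 7·23=161, R2→D 4·20=80, R3→C 4·10=40, R4→A 6·19=114, R5→C 9·25=225, R6→D 4·22=88, R7→B 4·21=84. Service 792; fixed 308; total 1100.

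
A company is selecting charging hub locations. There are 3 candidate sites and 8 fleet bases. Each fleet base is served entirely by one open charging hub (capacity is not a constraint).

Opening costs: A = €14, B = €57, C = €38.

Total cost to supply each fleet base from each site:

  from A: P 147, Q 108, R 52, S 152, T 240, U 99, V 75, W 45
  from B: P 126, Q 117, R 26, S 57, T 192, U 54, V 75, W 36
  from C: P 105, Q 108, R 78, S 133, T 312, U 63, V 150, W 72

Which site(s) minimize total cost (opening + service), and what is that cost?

For any fixed open set, each fleet base goes to its cheapest open site; total = fixed + service.
{B}: P→B 126, Q→B 117, R→B 26, S→B 57, T→B 192, U→B 54, V→B 75, W→B 36. Service 683; fixed 57; total 740.
{A, B}: P→B 126, Q→A 108, R→B 26, S→B 57, T→B 192, U→B 54, V→A 75, W→B 36. Service 674; fixed 71; total 745.
{B, C}: P→C 105, Q→C 108, R→B 26, S→B 57, T→B 192, U→B 54, V→B 75, W→B 36. Service 653; fixed 95; total 748.
{A, B, C}: P→C 105, Q→A 108, R→B 26, S→B 57, T→B 192, U→B 54, V→A 75, W→B 36. Service 653; fixed 109; total 762.
(All 7 nonempty subsets were checked; B only is lowest.)

Open B only; minimum total cost 740.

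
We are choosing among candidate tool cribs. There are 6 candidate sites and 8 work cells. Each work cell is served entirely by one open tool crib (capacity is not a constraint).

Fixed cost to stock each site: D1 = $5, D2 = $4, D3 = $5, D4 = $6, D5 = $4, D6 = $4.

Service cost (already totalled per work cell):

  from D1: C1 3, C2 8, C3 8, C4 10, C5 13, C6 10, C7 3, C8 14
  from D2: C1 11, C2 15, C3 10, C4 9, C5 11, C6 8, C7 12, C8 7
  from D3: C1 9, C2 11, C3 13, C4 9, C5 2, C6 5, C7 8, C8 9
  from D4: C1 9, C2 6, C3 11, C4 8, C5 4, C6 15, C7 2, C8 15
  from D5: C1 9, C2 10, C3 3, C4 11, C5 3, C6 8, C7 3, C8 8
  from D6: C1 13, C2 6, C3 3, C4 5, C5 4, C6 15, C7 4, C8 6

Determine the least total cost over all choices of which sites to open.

Minimum total cost: 47

For any fixed open set, each work cell goes to its cheapest open site; total = fixed + service.
{D1, D3, D6}: C1→D1 3, C2→D6 6, C3→D6 3, C4→D6 5, C5→D3 2, C6→D3 5, C7→D1 3, C8→D6 6. Service 33; fixed 14; total 47.
{D1, D6}: service 40 + fixed 9 = 49
{D3, D6}: service 40 + fixed 9 = 49
{D1, D2, D3, D4, D5, D6}: service 32 + fixed 28 = 60
No other subset beats 47.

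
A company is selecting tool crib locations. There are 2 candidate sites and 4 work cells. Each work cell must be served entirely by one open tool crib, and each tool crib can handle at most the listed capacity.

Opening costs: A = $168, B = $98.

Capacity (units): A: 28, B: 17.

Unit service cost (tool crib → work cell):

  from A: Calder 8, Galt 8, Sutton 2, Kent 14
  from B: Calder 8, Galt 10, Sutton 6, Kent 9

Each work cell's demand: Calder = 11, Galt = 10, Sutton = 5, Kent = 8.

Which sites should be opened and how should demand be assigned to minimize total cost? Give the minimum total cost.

Open {A, B}: Calder→A 8·11=88, Galt→A 8·10=80, Sutton→A 2·5=10, Kent→B 9·8=72.
Loads: A carries 26/28, B carries 8/17. Service 250; fixed 266; total 516.
Next best feasible plan costs 536.

Minimum total cost: 516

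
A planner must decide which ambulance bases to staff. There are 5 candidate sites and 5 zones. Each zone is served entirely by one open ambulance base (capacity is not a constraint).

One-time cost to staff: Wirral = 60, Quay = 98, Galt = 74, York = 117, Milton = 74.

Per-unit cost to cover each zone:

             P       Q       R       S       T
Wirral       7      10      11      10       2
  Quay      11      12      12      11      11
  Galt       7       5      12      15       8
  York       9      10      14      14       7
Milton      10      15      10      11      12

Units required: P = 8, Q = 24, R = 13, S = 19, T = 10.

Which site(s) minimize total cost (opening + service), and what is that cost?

Open Wirral and Galt; minimum total cost 663.

For any fixed open set, each zone goes to its cheapest open site; total = fixed + service.
{Wirral, Galt}: P→Wirral 7·8=56, Q→Galt 5·24=120, R→Wirral 11·13=143, S→Wirral 10·19=190, T→Wirral 2·10=20. Service 529; fixed 134; total 663.
{Wirral}: P→Wirral 7·8=56, Q→Wirral 10·24=240, R→Wirral 11·13=143, S→Wirral 10·19=190, T→Wirral 2·10=20. Service 649; fixed 60; total 709.
{Wirral, Galt, Milton}: service 516 + fixed 208 = 724
{Wirral, Quay, Galt, York, Milton}: P→Wirral 7·8=56, Q→Galt 5·24=120, R→Milton 10·13=130, S→Wirral 10·19=190, T→Wirral 2·10=20. Service 516; fixed 423; total 939.
No other subset beats 663.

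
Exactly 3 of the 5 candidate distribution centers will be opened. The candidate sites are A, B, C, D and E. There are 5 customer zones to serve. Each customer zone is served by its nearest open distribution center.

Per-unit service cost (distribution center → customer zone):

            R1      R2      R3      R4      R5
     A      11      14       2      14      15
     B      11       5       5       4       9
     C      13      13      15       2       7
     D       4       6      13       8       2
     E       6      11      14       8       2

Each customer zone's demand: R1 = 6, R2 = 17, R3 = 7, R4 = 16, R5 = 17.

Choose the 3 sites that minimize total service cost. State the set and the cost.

With exactly 3 open, each customer zone uses its cheapest among the chosen.
{A, C, D}: R1→D 4·6=24, R2→D 6·17=102, R3→A 2·7=14, R4→C 2·16=32, R5→D 2·17=34. Service cost 206.
{B, C, D}: service cost 210
{A, B, D}: service cost 221
Among all 10 size-3 choices, {A, C, D} is lowest.

Choose A, C and D; total service cost 206.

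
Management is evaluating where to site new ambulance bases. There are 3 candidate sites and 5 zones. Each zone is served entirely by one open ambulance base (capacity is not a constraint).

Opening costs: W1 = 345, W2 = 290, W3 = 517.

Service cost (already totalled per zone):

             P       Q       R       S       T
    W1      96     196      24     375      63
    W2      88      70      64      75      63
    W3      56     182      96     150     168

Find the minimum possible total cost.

For any fixed open set, each zone goes to its cheapest open site; total = fixed + service.
{W2}: P→W2 88, Q→W2 70, R→W2 64, S→W2 75, T→W2 63. Service 360; fixed 290; total 650.
{W1, W2}: P→W2 88, Q→W2 70, R→W1 24, S→W2 75, T→W1 63. Service 320; fixed 635; total 955.
{W1}: P→W1 96, Q→W1 196, R→W1 24, S→W1 375, T→W1 63. Service 754; fixed 345; total 1099.
{W1, W2, W3}: service 288 + fixed 1152 = 1440
No other subset beats 650.

Minimum total cost: 650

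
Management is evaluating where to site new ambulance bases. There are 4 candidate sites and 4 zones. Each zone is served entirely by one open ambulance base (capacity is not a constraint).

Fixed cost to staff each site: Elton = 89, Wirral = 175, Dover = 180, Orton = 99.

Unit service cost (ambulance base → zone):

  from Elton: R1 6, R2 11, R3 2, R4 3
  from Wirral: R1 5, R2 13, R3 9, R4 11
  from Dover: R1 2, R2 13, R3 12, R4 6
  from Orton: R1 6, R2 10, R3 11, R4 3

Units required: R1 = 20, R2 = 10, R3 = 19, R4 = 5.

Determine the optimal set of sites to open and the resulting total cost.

For any fixed open set, each zone goes to its cheapest open site; total = fixed + service.
{Elton}: R1→Elton 6·20=120, R2→Elton 11·10=110, R3→Elton 2·19=38, R4→Elton 3·5=15. Service 283; fixed 89; total 372.
{Elton, Orton}: service 273 + fixed 188 = 461
{Elton, Dover}: service 203 + fixed 269 = 472
{Elton, Wirral, Dover, Orton}: service 193 + fixed 543 = 736
No other subset beats 372.

Open Elton only; minimum total cost 372.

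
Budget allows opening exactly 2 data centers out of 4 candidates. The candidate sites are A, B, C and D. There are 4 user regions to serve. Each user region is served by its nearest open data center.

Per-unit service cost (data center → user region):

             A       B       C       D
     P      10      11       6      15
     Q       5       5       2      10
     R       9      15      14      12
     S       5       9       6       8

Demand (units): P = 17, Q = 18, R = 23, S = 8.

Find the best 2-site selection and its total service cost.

Choose A and C; total service cost 385.

With exactly 2 open, each user region uses its cheapest among the chosen.
{A, C}: P→C 6·17=102, Q→C 2·18=36, R→A 9·23=207, S→A 5·8=40. Service cost 385.
{C, D}: service cost 462
{A, B}: service cost 507
Among all 6 size-2 choices, {A, C} is lowest.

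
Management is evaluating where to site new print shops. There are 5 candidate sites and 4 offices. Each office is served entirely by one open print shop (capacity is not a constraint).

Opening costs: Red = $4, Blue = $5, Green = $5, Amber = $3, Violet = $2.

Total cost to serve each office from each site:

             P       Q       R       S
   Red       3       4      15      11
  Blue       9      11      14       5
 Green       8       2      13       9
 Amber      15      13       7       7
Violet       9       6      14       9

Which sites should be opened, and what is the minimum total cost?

For any fixed open set, each office goes to its cheapest open site; total = fixed + service.
{Red, Amber}: P→Red 3, Q→Red 4, R→Amber 7, S→Amber 7. Service 21; fixed 7; total 28.
{Red, Amber, Violet}: service 21 + fixed 9 = 30
{Red, Blue, Amber}: service 19 + fixed 12 = 31
{Red, Blue, Green, Amber, Violet}: P→Red 3, Q→Green 2, R→Amber 7, S→Blue 5. Service 17; fixed 19; total 36.
No other subset beats 28.

Open Red and Amber; minimum total cost 28.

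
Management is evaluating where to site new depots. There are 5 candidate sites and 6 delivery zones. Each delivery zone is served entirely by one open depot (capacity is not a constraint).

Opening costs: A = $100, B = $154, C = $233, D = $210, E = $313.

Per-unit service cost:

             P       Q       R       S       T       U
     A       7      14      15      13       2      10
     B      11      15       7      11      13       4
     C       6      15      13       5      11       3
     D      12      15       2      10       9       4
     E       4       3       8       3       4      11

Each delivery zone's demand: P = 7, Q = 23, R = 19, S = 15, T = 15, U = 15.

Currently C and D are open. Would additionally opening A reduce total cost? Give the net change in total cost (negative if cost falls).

Current service cost with {C, D}: 680.
Adding A: each delivery zone re-picks its cheapest; new service cost 552, saving 128.
Extra fixed cost: 100. Net change = 100 − 128 = -28.
(Totals: 1123 → 1095.)

Yes — net change −28 (cost falls by 28).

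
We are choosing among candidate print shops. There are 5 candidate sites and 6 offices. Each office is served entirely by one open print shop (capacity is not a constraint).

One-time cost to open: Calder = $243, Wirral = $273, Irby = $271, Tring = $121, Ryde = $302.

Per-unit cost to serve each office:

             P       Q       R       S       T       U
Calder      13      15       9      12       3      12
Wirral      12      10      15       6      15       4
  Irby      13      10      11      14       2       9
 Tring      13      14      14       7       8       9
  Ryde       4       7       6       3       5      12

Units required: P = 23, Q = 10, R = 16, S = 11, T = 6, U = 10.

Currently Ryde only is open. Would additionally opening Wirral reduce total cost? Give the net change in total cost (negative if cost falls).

No — net change +193 (cost rises by 193).

Current service cost with {Ryde}: 441.
Adding Wirral: each office re-picks its cheapest; new service cost 361, saving 80.
Extra fixed cost: 273. Net change = 273 − 80 = 193.
(Totals: 743 → 936.)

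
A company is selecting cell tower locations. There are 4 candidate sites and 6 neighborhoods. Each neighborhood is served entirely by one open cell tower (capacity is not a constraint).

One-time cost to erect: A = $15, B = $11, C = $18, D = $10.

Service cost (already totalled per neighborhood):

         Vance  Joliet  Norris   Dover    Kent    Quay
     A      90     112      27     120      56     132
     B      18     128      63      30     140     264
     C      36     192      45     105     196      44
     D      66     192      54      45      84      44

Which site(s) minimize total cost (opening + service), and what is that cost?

Open A, B and D; minimum total cost 323.

For any fixed open set, each neighborhood goes to its cheapest open site; total = fixed + service.
{A, B, D}: Vance→B 18, Joliet→A 112, Norris→A 27, Dover→B 30, Kent→A 56, Quay→D 44. Service 287; fixed 36; total 323.
{A, B, C}: Vance→B 18, Joliet→A 112, Norris→A 27, Dover→B 30, Kent→A 56, Quay→C 44. Service 287; fixed 44; total 331.
{A, B, C, D}: Vance→B 18, Joliet→A 112, Norris→A 27, Dover→B 30, Kent→A 56, Quay→C 44. Service 287; fixed 54; total 341.
{D}: Vance→D 66, Joliet→D 192, Norris→D 54, Dover→D 45, Kent→D 84, Quay→D 44. Service 485; fixed 10; total 495.
No other subset beats 323.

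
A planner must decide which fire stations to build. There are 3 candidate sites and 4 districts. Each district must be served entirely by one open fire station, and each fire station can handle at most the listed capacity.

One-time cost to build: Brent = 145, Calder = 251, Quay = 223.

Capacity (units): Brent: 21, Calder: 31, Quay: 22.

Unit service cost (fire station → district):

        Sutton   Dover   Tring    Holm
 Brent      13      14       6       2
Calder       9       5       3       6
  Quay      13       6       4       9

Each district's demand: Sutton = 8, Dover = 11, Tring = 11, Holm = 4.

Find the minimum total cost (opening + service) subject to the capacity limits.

Minimum total cost: 564

Open {Brent, Calder}: Sutton→Calder 9·8=72, Dover→Calder 5·11=55, Tring→Calder 3·11=33, Holm→Brent 2·4=8.
Loads: Brent carries 4/21, Calder carries 30/31. Service 168; fixed 396; total 564.
Next best feasible plan costs 590.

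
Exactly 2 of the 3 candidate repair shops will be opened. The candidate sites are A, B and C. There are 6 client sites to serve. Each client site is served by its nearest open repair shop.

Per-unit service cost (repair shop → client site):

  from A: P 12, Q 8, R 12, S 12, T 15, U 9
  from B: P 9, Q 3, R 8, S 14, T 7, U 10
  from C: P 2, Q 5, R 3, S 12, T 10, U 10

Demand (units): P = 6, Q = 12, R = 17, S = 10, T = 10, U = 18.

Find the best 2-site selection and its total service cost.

With exactly 2 open, each client site uses its cheapest among the chosen.
{B, C}: P→C 2·6=12, Q→B 3·12=36, R→C 3·17=51, S→C 12·10=120, T→B 7·10=70, U→B 10·18=180. Service cost 469.
{A, C}: service cost 505
{A, B}: service cost 578
Among all 3 size-2 choices, {B, C} is lowest.

Choose B and C; total service cost 469.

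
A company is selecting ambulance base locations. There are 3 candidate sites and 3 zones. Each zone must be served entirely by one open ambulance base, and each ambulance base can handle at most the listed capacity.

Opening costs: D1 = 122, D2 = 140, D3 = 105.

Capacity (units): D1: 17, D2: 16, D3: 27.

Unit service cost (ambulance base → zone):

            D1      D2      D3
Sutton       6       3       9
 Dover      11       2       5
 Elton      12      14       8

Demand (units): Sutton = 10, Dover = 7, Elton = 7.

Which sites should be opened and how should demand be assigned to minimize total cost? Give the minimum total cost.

Minimum total cost: 286

Open {D3}: Sutton→D3 9·10=90, Dover→D3 5·7=35, Elton→D3 8·7=56.
Loads: D3 carries 24/27. Service 181; fixed 105; total 286.
Next best feasible plan costs 366.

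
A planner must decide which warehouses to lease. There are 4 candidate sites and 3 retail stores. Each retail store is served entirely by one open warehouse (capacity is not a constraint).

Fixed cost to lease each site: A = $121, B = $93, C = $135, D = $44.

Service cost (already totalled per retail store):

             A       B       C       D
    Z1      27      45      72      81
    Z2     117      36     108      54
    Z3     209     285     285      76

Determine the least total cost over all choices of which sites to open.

Minimum total cost: 255

For any fixed open set, each retail store goes to its cheapest open site; total = fixed + service.
{D}: Z1→D 81, Z2→D 54, Z3→D 76. Service 211; fixed 44; total 255.
{B, D}: Z1→B 45, Z2→B 36, Z3→D 76. Service 157; fixed 137; total 294.
{A, D}: Z1→A 27, Z2→D 54, Z3→D 76. Service 157; fixed 165; total 322.
{A, B, C, D}: service 139 + fixed 393 = 532
No other subset beats 255.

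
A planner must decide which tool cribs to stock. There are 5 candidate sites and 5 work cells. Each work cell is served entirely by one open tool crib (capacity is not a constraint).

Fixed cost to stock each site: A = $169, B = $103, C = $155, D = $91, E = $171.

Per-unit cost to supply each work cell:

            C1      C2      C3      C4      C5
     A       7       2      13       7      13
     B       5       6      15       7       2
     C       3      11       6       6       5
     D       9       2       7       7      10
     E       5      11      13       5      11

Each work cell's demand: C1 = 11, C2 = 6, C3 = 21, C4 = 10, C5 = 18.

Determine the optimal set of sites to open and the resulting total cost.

Open B and D; minimum total cost 514.

For any fixed open set, each work cell goes to its cheapest open site; total = fixed + service.
{B, D}: C1→B 5·11=55, C2→D 2·6=12, C3→D 7·21=147, C4→B 7·10=70, C5→B 2·18=36. Service 320; fixed 194; total 514.
{C}: service 375 + fixed 155 = 530
{B, C}: service 291 + fixed 258 = 549
{A, B, C, D, E}: service 257 + fixed 689 = 946
No other subset beats 514.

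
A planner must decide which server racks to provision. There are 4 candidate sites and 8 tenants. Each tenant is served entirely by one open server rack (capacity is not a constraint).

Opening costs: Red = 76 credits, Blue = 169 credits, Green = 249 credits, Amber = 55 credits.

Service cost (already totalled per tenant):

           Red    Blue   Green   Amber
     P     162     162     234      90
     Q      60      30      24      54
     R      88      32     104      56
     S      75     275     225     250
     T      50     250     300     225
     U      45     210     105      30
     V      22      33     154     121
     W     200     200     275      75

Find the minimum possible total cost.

Minimum total cost: 583

For any fixed open set, each tenant goes to its cheapest open site; total = fixed + service.
{Red, Amber}: P→Amber 90, Q→Amber 54, R→Amber 56, S→Red 75, T→Red 50, U→Amber 30, V→Red 22, W→Amber 75. Service 452; fixed 131; total 583.
{Red, Blue, Amber}: service 404 + fixed 300 = 704
{Red}: P→Red 162, Q→Red 60, R→Red 88, S→Red 75, T→Red 50, U→Red 45, V→Red 22, W→Red 200. Service 702; fixed 76; total 778.
{Red, Blue, Green, Amber}: P→Amber 90, Q→Green 24, R→Blue 32, S→Red 75, T→Red 50, U→Amber 30, V→Red 22, W→Amber 75. Service 398; fixed 549; total 947.
No other subset beats 583.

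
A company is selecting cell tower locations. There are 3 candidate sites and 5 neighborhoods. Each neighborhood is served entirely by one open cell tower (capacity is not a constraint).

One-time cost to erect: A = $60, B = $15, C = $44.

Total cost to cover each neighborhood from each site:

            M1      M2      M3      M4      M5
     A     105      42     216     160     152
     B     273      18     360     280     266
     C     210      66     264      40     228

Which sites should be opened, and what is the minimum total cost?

For any fixed open set, each neighborhood goes to its cheapest open site; total = fixed + service.
{A, B, C}: M1→A 105, M2→B 18, M3→A 216, M4→C 40, M5→A 152. Service 531; fixed 119; total 650.
{A, C}: service 555 + fixed 104 = 659
{A, B}: service 651 + fixed 75 = 726
{B}: service 1197 + fixed 15 = 1212
No other subset beats 650.

Open A, B and C; minimum total cost 650.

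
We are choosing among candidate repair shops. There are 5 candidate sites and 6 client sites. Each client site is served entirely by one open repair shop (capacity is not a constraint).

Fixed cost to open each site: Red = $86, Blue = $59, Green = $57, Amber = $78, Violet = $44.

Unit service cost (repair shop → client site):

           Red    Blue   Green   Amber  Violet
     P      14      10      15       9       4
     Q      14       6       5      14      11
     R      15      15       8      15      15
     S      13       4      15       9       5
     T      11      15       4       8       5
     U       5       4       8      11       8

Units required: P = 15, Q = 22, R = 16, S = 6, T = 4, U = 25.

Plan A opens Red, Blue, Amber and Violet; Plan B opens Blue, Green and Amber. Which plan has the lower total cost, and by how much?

Plan A: {Red, Blue, Amber, Violet}: P→Violet 4·15=60, Q→Blue 6·22=132, R→Red 15·16=240, S→Blue 4·6=24, T→Violet 5·4=20, U→Blue 4·25=100. Service 576; fixed 267; total 843.
Plan B: {Blue, Green, Amber}: P→Amber 9·15=135, Q→Green 5·22=110, R→Green 8·16=128, S→Blue 4·6=24, T→Green 4·4=16, U→Blue 4·25=100. Service 513; fixed 194; total 707.
Difference: |843 − 707| = 136.

Plan B is cheaper by 136.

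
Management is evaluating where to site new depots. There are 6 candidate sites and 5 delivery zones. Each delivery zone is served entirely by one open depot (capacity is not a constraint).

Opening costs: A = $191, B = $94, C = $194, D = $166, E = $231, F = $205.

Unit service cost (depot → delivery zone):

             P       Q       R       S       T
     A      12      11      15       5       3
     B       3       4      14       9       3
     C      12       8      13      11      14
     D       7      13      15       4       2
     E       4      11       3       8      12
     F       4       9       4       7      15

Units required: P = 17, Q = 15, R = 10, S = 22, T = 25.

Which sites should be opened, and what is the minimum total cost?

Open B only; minimum total cost 618.

For any fixed open set, each delivery zone goes to its cheapest open site; total = fixed + service.
{B}: P→B 3·17=51, Q→B 4·15=60, R→B 14·10=140, S→B 9·22=198, T→B 3·25=75. Service 524; fixed 94; total 618.
{B, D}: service 389 + fixed 260 = 649
{B, F}: service 380 + fixed 299 = 679
{A, B, C, D, E, F}: P→B 3·17=51, Q→B 4·15=60, R→E 3·10=30, S→D 4·22=88, T→D 2·25=50. Service 279; fixed 1081; total 1360.
No other subset beats 618.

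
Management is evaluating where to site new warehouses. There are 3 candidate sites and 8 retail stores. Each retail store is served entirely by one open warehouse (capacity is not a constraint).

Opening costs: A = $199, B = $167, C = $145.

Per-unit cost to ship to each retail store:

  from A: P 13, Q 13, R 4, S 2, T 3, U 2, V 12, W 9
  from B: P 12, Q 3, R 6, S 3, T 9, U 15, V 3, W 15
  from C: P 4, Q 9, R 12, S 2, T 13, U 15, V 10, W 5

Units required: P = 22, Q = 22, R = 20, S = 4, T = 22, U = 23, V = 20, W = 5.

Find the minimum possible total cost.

For any fixed open set, each retail store goes to its cheapest open site; total = fixed + service.
{A, B, C}: P→C 4·22=88, Q→B 3·22=66, R→A 4·20=80, S→A 2·4=8, T→A 3·22=66, U→A 2·23=46, V→B 3·20=60, W→C 5·5=25. Service 439; fixed 511; total 950.
{A, B}: P→B 12·22=264, Q→B 3·22=66, R→A 4·20=80, S→A 2·4=8, T→A 3·22=66, U→A 2·23=46, V→B 3·20=60, W→A 9·5=45. Service 635; fixed 366; total 1001.
{A, C}: service 711 + fixed 344 = 1055
{C}: service 1390 + fixed 145 = 1535
No other subset beats 950.

Minimum total cost: 950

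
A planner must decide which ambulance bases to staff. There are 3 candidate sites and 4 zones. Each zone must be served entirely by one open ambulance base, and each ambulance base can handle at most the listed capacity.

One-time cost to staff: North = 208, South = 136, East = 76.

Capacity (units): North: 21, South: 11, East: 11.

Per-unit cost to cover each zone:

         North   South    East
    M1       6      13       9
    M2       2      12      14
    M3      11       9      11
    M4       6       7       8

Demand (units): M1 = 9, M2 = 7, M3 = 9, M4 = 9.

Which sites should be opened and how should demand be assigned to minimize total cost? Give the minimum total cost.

Open {North, South, East}: M1→North 6·9=54, M2→North 2·7=14, M3→South 9·9=81, M4→East 8·9=72.
Loads: North carries 16/21, South carries 9/11, East carries 9/11. Service 221; fixed 420; total 641.
Next best feasible plan costs 650.

Minimum total cost: 641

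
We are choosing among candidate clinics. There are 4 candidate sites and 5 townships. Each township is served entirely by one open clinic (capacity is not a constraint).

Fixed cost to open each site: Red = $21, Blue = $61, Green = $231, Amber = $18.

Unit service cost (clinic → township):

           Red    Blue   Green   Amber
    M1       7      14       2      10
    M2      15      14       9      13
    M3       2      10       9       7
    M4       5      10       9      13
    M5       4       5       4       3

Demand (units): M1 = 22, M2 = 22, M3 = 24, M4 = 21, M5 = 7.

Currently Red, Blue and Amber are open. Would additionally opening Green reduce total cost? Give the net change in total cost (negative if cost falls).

No — net change +33 (cost rises by 33).

Current service cost with {Red, Blue, Amber}: 614.
Adding Green: each township re-picks its cheapest; new service cost 416, saving 198.
Extra fixed cost: 231. Net change = 231 − 198 = 33.
(Totals: 714 → 747.)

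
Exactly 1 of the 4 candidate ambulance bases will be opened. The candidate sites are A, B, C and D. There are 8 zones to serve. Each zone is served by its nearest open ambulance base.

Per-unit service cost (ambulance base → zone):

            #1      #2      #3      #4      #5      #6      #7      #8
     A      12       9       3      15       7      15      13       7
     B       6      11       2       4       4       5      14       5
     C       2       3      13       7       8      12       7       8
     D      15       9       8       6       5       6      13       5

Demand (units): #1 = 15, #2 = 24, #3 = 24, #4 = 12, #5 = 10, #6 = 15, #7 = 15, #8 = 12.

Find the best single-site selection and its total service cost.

With exactly 1 open, each zone uses its cheapest among the chosen.
{B}: #1→B 6·15=90, #2→B 11·24=264, #3→B 2·24=48, #4→B 4·12=48, #5→B 4·10=40, #6→B 5·15=75, #7→B 14·15=210, #8→B 5·12=60. Service cost 835.
{C}: service cost 959
{D}: service cost 1100
Among all 4 size-1 choices, {B} is lowest.

Choose B only; total service cost 835.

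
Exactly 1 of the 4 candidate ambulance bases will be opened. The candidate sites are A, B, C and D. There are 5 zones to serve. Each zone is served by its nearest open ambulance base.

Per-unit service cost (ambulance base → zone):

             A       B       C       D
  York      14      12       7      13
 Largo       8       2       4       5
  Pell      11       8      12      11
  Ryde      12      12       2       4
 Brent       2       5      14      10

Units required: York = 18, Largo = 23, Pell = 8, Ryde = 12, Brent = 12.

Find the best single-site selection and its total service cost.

With exactly 1 open, each zone uses its cheapest among the chosen.
{C}: York→C 7·18=126, Largo→C 4·23=92, Pell→C 12·8=96, Ryde→C 2·12=24, Brent→C 14·12=168. Service cost 506.
{B}: service cost 530
{D}: service cost 605
Among all 4 size-1 choices, {C} is lowest.

Choose C only; total service cost 506.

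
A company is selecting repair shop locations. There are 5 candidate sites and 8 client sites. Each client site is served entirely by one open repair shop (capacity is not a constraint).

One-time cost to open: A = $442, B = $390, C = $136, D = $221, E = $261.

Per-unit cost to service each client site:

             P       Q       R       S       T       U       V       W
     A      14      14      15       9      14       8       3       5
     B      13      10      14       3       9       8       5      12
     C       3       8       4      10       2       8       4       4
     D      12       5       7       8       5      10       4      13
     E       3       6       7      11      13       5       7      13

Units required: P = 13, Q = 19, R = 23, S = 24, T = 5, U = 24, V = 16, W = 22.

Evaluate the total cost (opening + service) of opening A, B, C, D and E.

Each client site is assigned to its cheapest site among the open ones.
{A, B, C, D, E}: P→C 3·13=39, Q→D 5·19=95, R→C 4·23=92, S→B 3·24=72, T→C 2·5=10, U→E 5·24=120, V→A 3·16=48, W→C 4·22=88. Service 564; fixed 1450; total 2014.

Total cost: 2014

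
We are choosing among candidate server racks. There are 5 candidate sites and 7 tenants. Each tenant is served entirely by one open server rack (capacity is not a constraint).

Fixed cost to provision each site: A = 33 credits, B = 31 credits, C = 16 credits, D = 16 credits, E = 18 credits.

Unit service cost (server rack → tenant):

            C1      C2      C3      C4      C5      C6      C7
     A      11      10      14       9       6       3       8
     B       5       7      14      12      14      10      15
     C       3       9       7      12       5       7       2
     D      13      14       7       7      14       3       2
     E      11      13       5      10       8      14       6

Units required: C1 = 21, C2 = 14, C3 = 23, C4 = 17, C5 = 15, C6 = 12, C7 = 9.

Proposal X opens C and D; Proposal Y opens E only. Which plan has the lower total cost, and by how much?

Proposal X: {C, D}: C1→C 3·21=63, C2→C 9·14=126, C3→C 7·23=161, C4→D 7·17=119, C5→C 5·15=75, C6→D 3·12=36, C7→C 2·9=18. Service 598; fixed 32; total 630.
Proposal Y: {E}: C1→E 11·21=231, C2→E 13·14=182, C3→E 5·23=115, C4→E 10·17=170, C5→E 8·15=120, C6→E 14·12=168, C7→E 6·9=54. Service 1040; fixed 18; total 1058.
Difference: |630 − 1058| = 428.

Proposal X is cheaper by 428.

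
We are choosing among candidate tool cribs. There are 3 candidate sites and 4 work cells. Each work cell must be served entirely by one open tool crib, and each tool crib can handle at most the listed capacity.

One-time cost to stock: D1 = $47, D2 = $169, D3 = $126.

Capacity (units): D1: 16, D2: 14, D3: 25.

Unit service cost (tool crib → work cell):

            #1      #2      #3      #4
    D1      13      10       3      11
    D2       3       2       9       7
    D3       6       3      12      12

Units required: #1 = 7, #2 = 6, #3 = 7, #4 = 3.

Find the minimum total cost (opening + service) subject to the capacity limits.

Open {D1, D3}: #1→D3 6·7=42, #2→D3 3·6=18, #3→D1 3·7=21, #4→D1 11·3=33.
Loads: D1 carries 10/16, D3 carries 13/25. Service 114; fixed 173; total 287.
Next best feasible plan costs 290.

Minimum total cost: 287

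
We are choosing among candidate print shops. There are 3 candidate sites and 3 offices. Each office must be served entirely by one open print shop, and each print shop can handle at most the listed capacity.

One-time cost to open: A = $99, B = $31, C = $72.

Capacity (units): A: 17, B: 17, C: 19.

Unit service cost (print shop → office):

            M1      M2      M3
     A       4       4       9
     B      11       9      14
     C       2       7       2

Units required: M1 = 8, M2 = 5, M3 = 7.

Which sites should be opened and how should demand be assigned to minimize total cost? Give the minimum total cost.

Minimum total cost: 178

Open {B, C}: M1→C 2·8=16, M2→B 9·5=45, M3→C 2·7=14.
Loads: B carries 5/17, C carries 15/19. Service 75; fixed 103; total 178.
Next best feasible plan costs 221.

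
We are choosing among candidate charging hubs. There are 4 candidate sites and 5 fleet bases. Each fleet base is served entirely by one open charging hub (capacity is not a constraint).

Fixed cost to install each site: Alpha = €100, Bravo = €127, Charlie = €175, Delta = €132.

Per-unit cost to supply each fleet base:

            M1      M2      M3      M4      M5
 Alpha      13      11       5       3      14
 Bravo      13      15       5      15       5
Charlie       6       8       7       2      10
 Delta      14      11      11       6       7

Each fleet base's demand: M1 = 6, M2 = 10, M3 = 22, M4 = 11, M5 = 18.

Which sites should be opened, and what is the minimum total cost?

Open Bravo and Charlie; minimum total cost 640.

For any fixed open set, each fleet base goes to its cheapest open site; total = fixed + service.
{Bravo, Charlie}: M1→Charlie 6·6=36, M2→Charlie 8·10=80, M3→Bravo 5·22=110, M4→Charlie 2·11=22, M5→Bravo 5·18=90. Service 338; fixed 302; total 640.
{Charlie}: service 472 + fixed 175 = 647
{Alpha, Bravo}: service 421 + fixed 227 = 648
{Alpha, Bravo, Charlie, Delta}: service 338 + fixed 534 = 872
No other subset beats 640.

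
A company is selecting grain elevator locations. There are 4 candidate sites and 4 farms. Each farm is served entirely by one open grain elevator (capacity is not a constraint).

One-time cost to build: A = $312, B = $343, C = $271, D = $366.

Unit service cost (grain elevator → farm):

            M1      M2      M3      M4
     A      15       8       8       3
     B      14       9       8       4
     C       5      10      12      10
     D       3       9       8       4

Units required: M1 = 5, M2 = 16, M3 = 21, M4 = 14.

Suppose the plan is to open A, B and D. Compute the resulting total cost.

Each farm is assigned to its cheapest site among the open ones.
{A, B, D}: M1→D 3·5=15, M2→A 8·16=128, M3→A 8·21=168, M4→A 3·14=42. Service 353; fixed 1021; total 1374.

Total cost: 1374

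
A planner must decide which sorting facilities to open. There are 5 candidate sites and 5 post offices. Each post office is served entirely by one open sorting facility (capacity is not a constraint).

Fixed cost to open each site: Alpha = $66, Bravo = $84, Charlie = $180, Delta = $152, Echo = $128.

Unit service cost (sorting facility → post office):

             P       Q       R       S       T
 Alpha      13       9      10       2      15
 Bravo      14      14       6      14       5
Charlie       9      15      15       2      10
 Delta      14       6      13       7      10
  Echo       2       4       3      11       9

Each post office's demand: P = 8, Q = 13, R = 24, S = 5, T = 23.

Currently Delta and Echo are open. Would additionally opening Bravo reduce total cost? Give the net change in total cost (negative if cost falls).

Yes — net change −8 (cost falls by 8).

Current service cost with {Delta, Echo}: 382.
Adding Bravo: each post office re-picks its cheapest; new service cost 290, saving 92.
Extra fixed cost: 84. Net change = 84 − 92 = -8.
(Totals: 662 → 654.)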